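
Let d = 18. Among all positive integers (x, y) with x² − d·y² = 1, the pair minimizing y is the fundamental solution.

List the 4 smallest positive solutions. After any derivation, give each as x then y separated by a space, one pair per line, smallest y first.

√18 = [4; 4,8, …], period ℓ=2 (even) → k=1
a_0=4:  p_0=4·1+0=4,  q_0=4·0+1=1
a_1=4:  p_1=4·4+1=17,  q_1=4·1+0=4
→ (17, 4).  Check: 17²=289, 18·4²=288, difference 1.
n=2: (17,4)∘(17,4) = (17·17+18·4·4, 17·4+4·17) = (577,136)
n=3: (577,136)∘(17,4) = (17·577+18·4·136, 17·136+4·577) = (19601,4620)
n=4: (19601,4620)∘(17,4) = (17·19601+18·4·4620, 17·4620+4·19601) = (665857,156944)

17 4
577 136
19601 4620
665857 156944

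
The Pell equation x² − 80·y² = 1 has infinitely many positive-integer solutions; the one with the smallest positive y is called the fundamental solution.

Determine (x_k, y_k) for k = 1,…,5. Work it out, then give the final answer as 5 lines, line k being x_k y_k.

[8; 1,16] for √80; ℓ=2 ⇒ convergent index 1
i=0: a=8 ⇒ p=8, q=1
i=1: a=1 ⇒ p=9, q=1
(x₁, y₁) = (9, 1);  9² − 80·1² = 1 ✓
k=2:  x_2 = 9·9+80·1·1 = 161,  y_2 = 9·1+1·9 = 18
k=3:  x_3 = 9·161+80·1·18 = 2889,  y_3 = 9·18+1·161 = 323
k=4:  x_4 = 9·2889+80·1·323 = 51841,  y_4 = 9·323+1·2889 = 5796
k=5:  x_5 = 9·51841+80·1·5796 = 930249,  y_5 = 9·5796+1·51841 = 104005

9 1
161 18
2889 323
51841 5796
930249 104005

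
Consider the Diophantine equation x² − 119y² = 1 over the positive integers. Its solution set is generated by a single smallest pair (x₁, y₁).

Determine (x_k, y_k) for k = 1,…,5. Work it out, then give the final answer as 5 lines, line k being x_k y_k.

120 11
28799 2640
6911640 633589
1658764801 152058720
398096640600 36493459211

d=119: √d = [10; 1,9,1,20] (ℓ=4, even), read p_3/q_3
k=0  a_k=10  p_k/q_k = 10/1
…
k=2  a_k=9  p_k/q_k = 109/10
k=3  a_k=1  p_k/q_k = 120/11
(x₁, y₁) = (120, 11);  120² − 119·11² = 1 ✓
(120+11√119)^2 = 28799 + 2640√119
(120+11√119)^3 = 6911640 + 633589√119
(120+11√119)^4 = 1658764801 + 152058720√119
(120+11√119)^5 = 398096640600 + 36493459211√119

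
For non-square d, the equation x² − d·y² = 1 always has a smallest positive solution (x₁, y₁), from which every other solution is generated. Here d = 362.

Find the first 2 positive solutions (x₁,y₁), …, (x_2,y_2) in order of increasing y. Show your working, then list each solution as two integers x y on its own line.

723 38
1045457 54948

√362 → a₀=19, period (38); ℓ=1 odd so k=1
step 0: (19, 1)  from 19·(1,0) + (0,1)
step 1: (723, 38)  from 38·(19,1) + (1,0)
(x₁, y₁) = (723, 38);  723² − 362·38² = 1 ✓
(x_2, y_2) = (723·723 + 362·38·38, 723·38 + 38·723) = (1045457, 54948)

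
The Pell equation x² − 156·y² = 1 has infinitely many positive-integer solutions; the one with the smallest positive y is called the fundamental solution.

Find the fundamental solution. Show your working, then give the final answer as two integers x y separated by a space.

√156 = [12; 2,24, …], period ℓ=2 (even) → k=1
a_0=12:  p_0=12·1+0=12,  q_0=12·0+1=1
a_1=2:  p_1=2·12+1=25,  q_1=2·1+0=2
(x₁, y₁) = (25, 2);  25² − 156·2² = 1 ✓

25 2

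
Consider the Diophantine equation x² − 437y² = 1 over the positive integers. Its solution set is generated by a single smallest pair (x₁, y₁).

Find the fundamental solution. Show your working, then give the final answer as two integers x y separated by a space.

√437 → a₀=20, period (1,9,2,9,1,40); ℓ=6 even so k=5
k=0  a_k=20  p_k/q_k = 20/1
…
k=2  a_k=9  p_k/q_k = 209/10
…
k=4  a_k=9  p_k/q_k = 4160/199
k=5  a_k=1  p_k/q_k = 4599/220
fundamental: x₁=4599, y₁=220  (since 21150801 − 437·48400 = 1)

4599 220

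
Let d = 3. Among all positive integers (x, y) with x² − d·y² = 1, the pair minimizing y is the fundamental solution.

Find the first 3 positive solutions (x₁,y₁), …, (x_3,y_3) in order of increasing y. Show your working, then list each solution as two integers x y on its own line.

2 1
7 4
26 15

[1; 1,2] for √3; ℓ=2 ⇒ convergent index 1
a_0=1:  p_0=1·1+0=1,  q_0=1·0+1=1
a_1=1:  p_1=1·1+1=2,  q_1=1·1+0=1
(x₁, y₁) = (2, 1);  2² − 3·1² = 1 ✓
n=2: (2,1)∘(2,1) = (2·2+3·1·1, 2·1+1·2) = (7,4)
n=3: (7,4)∘(2,1) = (2·7+3·1·4, 2·4+1·7) = (26,15)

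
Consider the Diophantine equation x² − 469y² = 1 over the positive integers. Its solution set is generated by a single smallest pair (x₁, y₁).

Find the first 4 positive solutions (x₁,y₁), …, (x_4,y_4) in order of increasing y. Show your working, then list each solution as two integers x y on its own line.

√469 → a₀=21, period (1,1,1,10,6,10,1,1,1,42); ℓ=10 even so k=9
i=0: a=21 ⇒ p=21, q=1
…
i=2: a=1 ⇒ p=43, q=2
…
i=4: a=10 ⇒ p=693, q=32
…
i=6: a=10 ⇒ p=42923, q=1982
i=7: a=1 ⇒ p=47146, q=2177
i=8: a=1 ⇒ p=90069, q=4159
i=9: a=1 ⇒ p=137215, q=6336
fundamental: x₁=137215, y₁=6336  (since 18827956225 − 469·40144896 = 1)
(x_2, y_2) = (137215·137215 + 469·6336·6336, 137215·6336 + 6336·137215) = (37655912449, 1738788480)
(x_3, y_3) = (137215·37655912449 + 469·6336·1738788480, 137215·1738788480 + 6336·37655912449) = (10333912053241855, 477175722560064)
(x_4, y_4) = (137215·10333912053241855 + 469·6336·477175722560064, 137215·477175722560064 + 6336·10333912053241855) = (2835935484733506355201, 130951333540419575040)

137215 6336
37655912449 1738788480
10333912053241855 477175722560064
2835935484733506355201 130951333540419575040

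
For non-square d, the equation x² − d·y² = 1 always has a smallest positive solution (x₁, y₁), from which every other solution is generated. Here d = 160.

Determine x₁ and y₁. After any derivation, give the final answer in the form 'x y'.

√160 → a₀=12, period (1,1,1,5,1,1,1,24); ℓ=8 even so k=7
i=0: a=12 ⇒ p=12, q=1
…
i=2: a=1 ⇒ p=25, q=2
…
i=4: a=5 ⇒ p=215, q=17
i=5: a=1 ⇒ p=253, q=20
i=6: a=1 ⇒ p=468, q=37
i=7: a=1 ⇒ p=721, q=57
(x₁, y₁) = (721, 57);  721² − 160·57² = 1 ✓

721 57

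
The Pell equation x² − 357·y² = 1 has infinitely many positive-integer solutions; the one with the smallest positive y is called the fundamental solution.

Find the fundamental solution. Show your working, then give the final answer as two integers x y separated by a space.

3401 180

√357 → a₀=18, period (1,8,2,8,1,36); ℓ=6 even so k=5
i=0: a=18 ⇒ p=18, q=1
…
i=2: a=8 ⇒ p=170, q=9
i=3: a=2 ⇒ p=359, q=19
i=4: a=8 ⇒ p=3042, q=161
i=5: a=1 ⇒ p=3401, q=180
(x₁, y₁) = (3401, 180);  3401² − 357·180² = 1 ✓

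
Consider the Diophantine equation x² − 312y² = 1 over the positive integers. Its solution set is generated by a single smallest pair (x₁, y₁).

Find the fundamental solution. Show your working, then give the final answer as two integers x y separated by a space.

53 3

[17; 1,1,1,34] for √312; ℓ=4 ⇒ convergent index 3
i=0: a=17 ⇒ p=17, q=1
…
i=2: a=1 ⇒ p=35, q=2
i=3: a=1 ⇒ p=53, q=3
fundamental: x₁=53, y₁=3  (since 2809 − 312·9 = 1)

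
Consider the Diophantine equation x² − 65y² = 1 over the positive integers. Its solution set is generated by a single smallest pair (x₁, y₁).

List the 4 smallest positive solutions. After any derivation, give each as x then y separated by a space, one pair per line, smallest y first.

d=65: √d = [8; 16] (ℓ=1, odd), read p_1/q_1
i=0: a=8 ⇒ p=8, q=1
i=1: a=16 ⇒ p=129, q=16
fundamental: x₁=129, y₁=16  (since 16641 − 65·256 = 1)
(129+16√65)^2 = 33281 + 4128√65
(129+16√65)^3 = 8586369 + 1065008√65
(129+16√65)^4 = 2215249921 + 274767936√65

129 16
33281 4128
8586369 1065008
2215249921 274767936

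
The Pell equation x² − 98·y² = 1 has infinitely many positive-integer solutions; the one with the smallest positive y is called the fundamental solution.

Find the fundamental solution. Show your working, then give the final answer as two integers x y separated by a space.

√98 → a₀=9, period (1,8,1,18); ℓ=4 even so k=3
k=0  a_k=9  p_k/q_k = 9/1
k=1  a_k=1  p_k/q_k = 10/1
k=2  a_k=8  p_k/q_k = 89/9
k=3  a_k=1  p_k/q_k = 99/10
→ (99, 10).  Check: 99²=9801, 98·10²=9800, difference 1.

99 10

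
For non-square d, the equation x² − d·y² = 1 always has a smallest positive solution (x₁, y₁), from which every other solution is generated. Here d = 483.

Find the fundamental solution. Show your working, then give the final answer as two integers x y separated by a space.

22 1

√483 → a₀=21, period (1,42); ℓ=2 even so k=1
k=0  a_k=21  p_k/q_k = 21/1
k=1  a_k=1  p_k/q_k = 22/1
fundamental: x₁=22, y₁=1  (since 484 − 483·1 = 1)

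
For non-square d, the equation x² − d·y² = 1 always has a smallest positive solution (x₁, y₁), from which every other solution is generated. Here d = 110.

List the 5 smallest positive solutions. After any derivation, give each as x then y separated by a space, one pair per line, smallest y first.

21 2
881 84
36981 3526
1552321 148008
65160501 6212810

√110 = [10; 2,20, …], period ℓ=2 (even) → k=1
k=0  a_k=10  p_k/q_k = 10/1
k=1  a_k=2  p_k/q_k = 21/2
→ (21, 2).  Check: 21²=441, 110·2²=440, difference 1.
k=2:  x_2 = 21·21+110·2·2 = 881,  y_2 = 21·2+2·21 = 84
k=3:  x_3 = 21·881+110·2·84 = 36981,  y_3 = 21·84+2·881 = 3526
k=4:  x_4 = 21·36981+110·2·3526 = 1552321,  y_4 = 21·3526+2·36981 = 148008
k=5:  x_5 = 21·1552321+110·2·148008 = 65160501,  y_5 = 21·148008+2·1552321 = 6212810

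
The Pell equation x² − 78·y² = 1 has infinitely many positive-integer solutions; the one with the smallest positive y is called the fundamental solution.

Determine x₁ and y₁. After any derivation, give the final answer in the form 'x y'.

√78 = [8; 1,4,1,16, …], period ℓ=4 (even) → k=3
k=0  a_k=8  p_k/q_k = 8/1
…
k=2  a_k=4  p_k/q_k = 44/5
k=3  a_k=1  p_k/q_k = 53/6
(x₁, y₁) = (53, 6);  53² − 78·6² = 1 ✓

53 6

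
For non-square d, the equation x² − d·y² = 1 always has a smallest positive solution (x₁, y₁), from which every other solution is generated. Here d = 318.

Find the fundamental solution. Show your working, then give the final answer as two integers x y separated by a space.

√318 → a₀=17, period (1,4,1,34); ℓ=4 even so k=3
a_0=17:  p_0=17·1+0=17,  q_0=17·0+1=1
a_1=1:  p_1=1·17+1=18,  q_1=1·1+0=1
a_2=4:  p_2=4·18+17=89,  q_2=4·1+1=5
a_3=1:  p_3=1·89+18=107,  q_3=1·5+1=6
fundamental: x₁=107, y₁=6  (since 11449 − 318·36 = 1)

107 6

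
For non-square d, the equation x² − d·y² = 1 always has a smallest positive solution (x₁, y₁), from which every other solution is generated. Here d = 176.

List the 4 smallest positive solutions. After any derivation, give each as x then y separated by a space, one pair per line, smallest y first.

199 15
79201 5970
31521799 2376045
12545596801 945659940

d=176: √d = [13; 3,1,3,26] (ℓ=4, even), read p_3/q_3
k=0  a_k=13  p_k/q_k = 13/1
k=1  a_k=3  p_k/q_k = 40/3
k=2  a_k=1  p_k/q_k = 53/4
k=3  a_k=3  p_k/q_k = 199/15
fundamental: x₁=199, y₁=15  (since 39601 − 176·225 = 1)
(x_2, y_2) = (199·199 + 176·15·15, 199·15 + 15·199) = (79201, 5970)
(x_3, y_3) = (199·79201 + 176·15·5970, 199·5970 + 15·79201) = (31521799, 2376045)
(x_4, y_4) = (199·31521799 + 176·15·2376045, 199·2376045 + 15·31521799) = (12545596801, 945659940)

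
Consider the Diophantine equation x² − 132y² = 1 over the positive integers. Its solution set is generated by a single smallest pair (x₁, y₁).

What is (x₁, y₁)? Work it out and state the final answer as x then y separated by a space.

√132 = [11; 2,22, …], period ℓ=2 (even) → k=1
step 0: (11, 1)  from 11·(1,0) + (0,1)
step 1: (23, 2)  from 2·(11,1) + (1,0)
→ (23, 2).  Check: 23²=529, 132·2²=528, difference 1.

23 2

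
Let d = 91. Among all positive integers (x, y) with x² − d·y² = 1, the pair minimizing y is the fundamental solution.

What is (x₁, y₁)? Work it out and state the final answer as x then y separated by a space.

√91 → a₀=9, period (1,1,5,1,5,1,1,18); ℓ=8 even so k=7
k=0  a_k=9  p_k/q_k = 9/1
…
k=6  a_k=1  p_k/q_k = 849/89
k=7  a_k=1  p_k/q_k = 1574/165
→ (1574, 165).  Check: 1574²=2477476, 91·165²=2477475, difference 1.

1574 165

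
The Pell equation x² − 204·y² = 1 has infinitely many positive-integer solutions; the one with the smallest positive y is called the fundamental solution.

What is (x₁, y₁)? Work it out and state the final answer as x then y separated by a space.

4999 350

[14; 3,1,1,6,1,1,3,28] for √204; ℓ=8 ⇒ convergent index 7
a_0=14:  p_0=14·1+0=14,  q_0=14·0+1=1
a_1=3:  p_1=3·14+1=43,  q_1=3·1+0=3
…
a_4=6:  p_4=6·100+57=657,  q_4=6·7+4=46
…
a_6=1:  p_6=1·757+657=1414,  q_6=1·53+46=99
a_7=3:  p_7=3·1414+757=4999,  q_7=3·99+53=350
(x₁, y₁) = (4999, 350);  4999² − 204·350² = 1 ✓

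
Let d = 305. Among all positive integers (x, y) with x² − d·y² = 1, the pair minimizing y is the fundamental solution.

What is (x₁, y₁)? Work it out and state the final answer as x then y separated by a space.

√305 → a₀=17, period (2,6,2,34); ℓ=4 even so k=3
a_0=17:  p_0=17·1+0=17,  q_0=17·0+1=1
…
a_2=6:  p_2=6·35+17=227,  q_2=6·2+1=13
a_3=2:  p_3=2·227+35=489,  q_3=2·13+2=28
fundamental: x₁=489, y₁=28  (since 239121 − 305·784 = 1)

489 28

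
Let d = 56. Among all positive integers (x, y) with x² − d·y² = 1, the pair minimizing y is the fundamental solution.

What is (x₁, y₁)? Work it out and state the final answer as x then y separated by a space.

d=56: √d = [7; 2,14] (ℓ=2, even), read p_1/q_1
i=0: a=7 ⇒ p=7, q=1
i=1: a=2 ⇒ p=15, q=2
→ (15, 2).  Check: 15²=225, 56·2²=224, difference 1.

15 2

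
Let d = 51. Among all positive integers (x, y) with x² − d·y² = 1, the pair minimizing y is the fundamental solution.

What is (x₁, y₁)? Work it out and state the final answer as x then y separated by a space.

50 7

√51 = [7; 7,14, …], period ℓ=2 (even) → k=1
step 0: (7, 1)  from 7·(1,0) + (0,1)
step 1: (50, 7)  from 7·(7,1) + (1,0)
(x₁, y₁) = (50, 7);  50² − 51·7² = 1 ✓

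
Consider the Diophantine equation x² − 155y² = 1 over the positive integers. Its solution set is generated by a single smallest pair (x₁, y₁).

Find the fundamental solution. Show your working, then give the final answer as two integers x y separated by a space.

249 20

d=155: √d = [12; 2,4,2,24] (ℓ=4, even), read p_3/q_3
i=0: a=12 ⇒ p=12, q=1
i=1: a=2 ⇒ p=25, q=2
i=2: a=4 ⇒ p=112, q=9
i=3: a=2 ⇒ p=249, q=20
fundamental: x₁=249, y₁=20  (since 62001 − 155·400 = 1)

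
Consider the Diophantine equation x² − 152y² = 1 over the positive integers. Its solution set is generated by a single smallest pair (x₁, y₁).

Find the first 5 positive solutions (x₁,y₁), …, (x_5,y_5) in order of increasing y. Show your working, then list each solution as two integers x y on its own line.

d=152: √d = [12; 3,24] (ℓ=2, even), read p_1/q_1
k=0  a_k=12  p_k/q_k = 12/1
k=1  a_k=3  p_k/q_k = 37/3
(x₁, y₁) = (37, 3);  37² − 152·3² = 1 ✓
k=2:  x_2 = 37·37+152·3·3 = 2737,  y_2 = 37·3+3·37 = 222
k=3:  x_3 = 37·2737+152·3·222 = 202501,  y_3 = 37·222+3·2737 = 16425
k=4:  x_4 = 37·202501+152·3·16425 = 14982337,  y_4 = 37·16425+3·202501 = 1215228
k=5:  x_5 = 37·14982337+152·3·1215228 = 1108490437,  y_5 = 37·1215228+3·14982337 = 89910447

37 3
2737 222
202501 16425
14982337 1215228
1108490437 89910447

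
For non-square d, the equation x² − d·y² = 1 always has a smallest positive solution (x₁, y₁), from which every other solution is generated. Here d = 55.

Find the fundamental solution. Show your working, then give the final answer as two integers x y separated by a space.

89 12

d=55: √d = [7; 2,2,2,14] (ℓ=4, even), read p_3/q_3
step 0: (7, 1)  from 7·(1,0) + (0,1)
step 1: (15, 2)  from 2·(7,1) + (1,0)
step 2: (37, 5)  from 2·(15,2) + (7,1)
step 3: (89, 12)  from 2·(37,5) + (15,2)
fundamental: x₁=89, y₁=12  (since 7921 − 55·144 = 1)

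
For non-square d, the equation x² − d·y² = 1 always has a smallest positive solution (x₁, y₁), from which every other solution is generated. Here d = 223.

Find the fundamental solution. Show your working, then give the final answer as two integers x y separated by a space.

224 15

[14; 1,13,1,28] for √223; ℓ=4 ⇒ convergent index 3
i=0: a=14 ⇒ p=14, q=1
i=1: a=1 ⇒ p=15, q=1
i=2: a=13 ⇒ p=209, q=14
i=3: a=1 ⇒ p=224, q=15
→ (224, 15).  Check: 224²=50176, 223·15²=50175, difference 1.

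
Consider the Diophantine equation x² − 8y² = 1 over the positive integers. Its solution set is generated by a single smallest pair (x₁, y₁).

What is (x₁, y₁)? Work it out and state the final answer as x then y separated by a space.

3 1

√8 → a₀=2, period (1,4); ℓ=2 even so k=1
i=0: a=2 ⇒ p=2, q=1
i=1: a=1 ⇒ p=3, q=1
(x₁, y₁) = (3, 1);  3² − 8·1² = 1 ✓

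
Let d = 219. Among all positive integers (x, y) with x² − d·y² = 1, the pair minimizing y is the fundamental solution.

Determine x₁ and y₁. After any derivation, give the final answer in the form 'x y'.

74 5

d=219: √d = [14; 1,3,1,28] (ℓ=4, even), read p_3/q_3
step 0: (14, 1)  from 14·(1,0) + (0,1)
…
step 2: (59, 4)  from 3·(15,1) + (14,1)
step 3: (74, 5)  from 1·(59,4) + (15,1)
fundamental: x₁=74, y₁=5  (since 5476 − 219·25 = 1)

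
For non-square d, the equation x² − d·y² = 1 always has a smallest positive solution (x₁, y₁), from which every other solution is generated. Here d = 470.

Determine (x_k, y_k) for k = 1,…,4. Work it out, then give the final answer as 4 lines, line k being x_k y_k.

1691 78
5718961 263796
19341524411 892157994
65413029839041 3017278071912

√470 → a₀=21, period (1,2,8,2,1,42); ℓ=6 even so k=5
i=0: a=21 ⇒ p=21, q=1
i=1: a=1 ⇒ p=22, q=1
i=2: a=2 ⇒ p=65, q=3
i=3: a=8 ⇒ p=542, q=25
i=4: a=2 ⇒ p=1149, q=53
i=5: a=1 ⇒ p=1691, q=78
→ (1691, 78).  Check: 1691²=2859481, 470·78²=2859480, difference 1.
(1691+78√470)^2 = 5718961 + 263796√470
(1691+78√470)^3 = 19341524411 + 892157994√470
(1691+78√470)^4 = 65413029839041 + 3017278071912√470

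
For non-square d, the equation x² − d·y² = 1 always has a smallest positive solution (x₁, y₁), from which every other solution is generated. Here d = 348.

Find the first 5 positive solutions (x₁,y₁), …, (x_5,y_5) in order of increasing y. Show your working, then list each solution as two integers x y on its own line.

d=348: √d = [18; 1,1,1,8,1,1,1,36] (ℓ=8, even), read p_7/q_7
i=0: a=18 ⇒ p=18, q=1
i=1: a=1 ⇒ p=19, q=1
…
i=3: a=1 ⇒ p=56, q=3
…
i=6: a=1 ⇒ p=1026, q=55
i=7: a=1 ⇒ p=1567, q=84
→ (1567, 84).  Check: 1567²=2455489, 348·84²=2455488, difference 1.
(1567+84√348)^2 = 4910977 + 263256√348
(1567+84√348)^3 = 15391000351 + 825044220√348
(1567+84√348)^4 = 48235390189057 + 2585688322224√348
(1567+84√348)^5 = 151169697461504287 + 8103546376805796√348

1567 84
4910977 263256
15391000351 825044220
48235390189057 2585688322224
151169697461504287 8103546376805796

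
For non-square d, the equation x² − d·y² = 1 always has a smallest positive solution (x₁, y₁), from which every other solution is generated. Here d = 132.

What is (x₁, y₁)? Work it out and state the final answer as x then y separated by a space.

[11; 2,22] for √132; ℓ=2 ⇒ convergent index 1
a_0=11:  p_0=11·1+0=11,  q_0=11·0+1=1
a_1=2:  p_1=2·11+1=23,  q_1=2·1+0=2
(x₁, y₁) = (23, 2);  23² − 132·2² = 1 ✓

23 2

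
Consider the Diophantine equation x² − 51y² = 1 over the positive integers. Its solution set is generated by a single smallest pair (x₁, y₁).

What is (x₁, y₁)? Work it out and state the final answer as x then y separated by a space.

50 7

√51 = [7; 7,14, …], period ℓ=2 (even) → k=1
i=0: a=7 ⇒ p=7, q=1
i=1: a=7 ⇒ p=50, q=7
(x₁, y₁) = (50, 7);  50² − 51·7² = 1 ✓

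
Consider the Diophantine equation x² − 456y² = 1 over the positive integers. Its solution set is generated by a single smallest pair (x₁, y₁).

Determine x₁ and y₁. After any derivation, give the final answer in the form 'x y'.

√456 → a₀=21, period (2,1,4,1,2,42); ℓ=6 even so k=5
k=0  a_k=21  p_k/q_k = 21/1
k=1  a_k=2  p_k/q_k = 43/2
k=2  a_k=1  p_k/q_k = 64/3
k=3  a_k=4  p_k/q_k = 299/14
k=4  a_k=1  p_k/q_k = 363/17
k=5  a_k=2  p_k/q_k = 1025/48
→ (1025, 48).  Check: 1025²=1050625, 456·48²=1050624, difference 1.

1025 48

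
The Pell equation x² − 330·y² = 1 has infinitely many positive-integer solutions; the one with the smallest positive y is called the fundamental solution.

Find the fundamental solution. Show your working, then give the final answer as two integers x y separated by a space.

√330 = [18; 6,36, …], period ℓ=2 (even) → k=1
i=0: a=18 ⇒ p=18, q=1
i=1: a=6 ⇒ p=109, q=6
fundamental: x₁=109, y₁=6  (since 11881 − 330·36 = 1)

109 6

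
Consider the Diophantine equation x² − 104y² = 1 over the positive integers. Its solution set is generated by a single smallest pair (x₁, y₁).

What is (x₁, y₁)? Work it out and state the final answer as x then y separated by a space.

[10; 5,20] for √104; ℓ=2 ⇒ convergent index 1
k=0  a_k=10  p_k/q_k = 10/1
k=1  a_k=5  p_k/q_k = 51/5
(x₁, y₁) = (51, 5);  51² − 104·5² = 1 ✓

51 5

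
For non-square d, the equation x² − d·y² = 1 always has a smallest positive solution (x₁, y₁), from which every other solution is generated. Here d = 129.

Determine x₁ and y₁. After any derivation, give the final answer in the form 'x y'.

√129 → a₀=11, period (2,1,3,1,6,1,3,1,2,22); ℓ=10 even so k=9
step 0: (11, 1)  from 11·(1,0) + (0,1)
…
step 2: (34, 3)  from 1·(23,2) + (11,1)
…
step 4: (159, 14)  from 1·(125,11) + (34,3)
step 5: (1079, 95)  from 6·(159,14) + (125,11)
step 6: (1238, 109)  from 1·(1079,95) + (159,14)
step 7: (4793, 422)  from 3·(1238,109) + (1079,95)
step 8: (6031, 531)  from 1·(4793,422) + (1238,109)
step 9: (16855, 1484)  from 2·(6031,531) + (4793,422)
→ (16855, 1484).  Check: 16855²=284091025, 129·1484²=284091024, difference 1.

16855 1484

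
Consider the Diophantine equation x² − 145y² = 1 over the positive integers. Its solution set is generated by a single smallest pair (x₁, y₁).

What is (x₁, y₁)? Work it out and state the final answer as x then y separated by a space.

289 24

d=145: √d = [12; 24] (ℓ=1, odd), read p_1/q_1
step 0: (12, 1)  from 12·(1,0) + (0,1)
step 1: (289, 24)  from 24·(12,1) + (1,0)
fundamental: x₁=289, y₁=24  (since 83521 − 145·576 = 1)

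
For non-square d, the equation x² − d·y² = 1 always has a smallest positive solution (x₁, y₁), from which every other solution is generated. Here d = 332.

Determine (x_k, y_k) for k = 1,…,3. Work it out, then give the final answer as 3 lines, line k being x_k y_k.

√332 = [18; 4,1,1,8,1,1,4,36, …], period ℓ=8 (even) → k=7
i=0: a=18 ⇒ p=18, q=1
…
i=3: a=1 ⇒ p=164, q=9
…
i=6: a=1 ⇒ p=2970, q=163
i=7: a=4 ⇒ p=13447, q=738
fundamental: x₁=13447, y₁=738  (since 180821809 − 332·544644 = 1)
k=2:  x_2 = 13447·13447+332·738·738 = 361643617,  y_2 = 13447·738+738·13447 = 19847772
k=3:  x_3 = 13447·361643617+332·738·19847772 = 9726043422151,  y_3 = 13447·19847772+738·361643617 = 533785979430

13447 738
361643617 19847772
9726043422151 533785979430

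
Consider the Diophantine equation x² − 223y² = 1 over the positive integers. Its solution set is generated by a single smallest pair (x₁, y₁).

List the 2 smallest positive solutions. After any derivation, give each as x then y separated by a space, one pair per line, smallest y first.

224 15
100351 6720

√223 = [14; 1,13,1,28, …], period ℓ=4 (even) → k=3
step 0: (14, 1)  from 14·(1,0) + (0,1)
step 1: (15, 1)  from 1·(14,1) + (1,0)
step 2: (209, 14)  from 13·(15,1) + (14,1)
step 3: (224, 15)  from 1·(209,14) + (15,1)
(x₁, y₁) = (224, 15);  224² − 223·15² = 1 ✓
k=2:  x_2 = 224·224+223·15·15 = 100351,  y_2 = 224·15+15·224 = 6720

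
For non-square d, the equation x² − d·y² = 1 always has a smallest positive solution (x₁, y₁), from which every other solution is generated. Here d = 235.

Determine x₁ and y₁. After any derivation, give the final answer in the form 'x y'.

46 3

√235 = [15; 3,30, …], period ℓ=2 (even) → k=1
step 0: (15, 1)  from 15·(1,0) + (0,1)
step 1: (46, 3)  from 3·(15,1) + (1,0)
(x₁, y₁) = (46, 3);  46² − 235·3² = 1 ✓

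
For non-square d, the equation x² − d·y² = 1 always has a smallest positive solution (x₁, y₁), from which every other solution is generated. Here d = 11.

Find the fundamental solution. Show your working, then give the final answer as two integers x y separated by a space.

[3; 3,6] for √11; ℓ=2 ⇒ convergent index 1
k=0  a_k=3  p_k/q_k = 3/1
k=1  a_k=3  p_k/q_k = 10/3
→ (10, 3).  Check: 10²=100, 11·3²=99, difference 1.

10 3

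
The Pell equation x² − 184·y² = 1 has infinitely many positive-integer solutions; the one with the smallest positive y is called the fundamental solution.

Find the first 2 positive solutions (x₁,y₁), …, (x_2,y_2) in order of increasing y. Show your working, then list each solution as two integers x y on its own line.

√184 = [13; 1,1,3,2,1,2,1,2,3,1,1,26, …], period ℓ=12 (even) → k=11
i=0: a=13 ⇒ p=13, q=1
i=1: a=1 ⇒ p=14, q=1
…
i=4: a=2 ⇒ p=217, q=16
…
i=10: a=1 ⇒ p=13741, q=1013
i=11: a=1 ⇒ p=24335, q=1794
(x₁, y₁) = (24335, 1794);  24335² − 184·1794² = 1 ✓
(x_2, y_2) = (24335·24335 + 184·1794·1794, 24335·1794 + 1794·24335) = (1184384449, 87313980)

24335 1794
1184384449 87313980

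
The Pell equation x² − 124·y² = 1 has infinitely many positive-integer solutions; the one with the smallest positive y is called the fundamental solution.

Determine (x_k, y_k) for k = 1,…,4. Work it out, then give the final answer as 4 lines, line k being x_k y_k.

4620799 414960
42703566796801 3834893506080
394649197502177907199 35440544156001500880
3647189234337689639247667201 327527261991011323636100160

√124 = [11; 7,2,1,1,1,…,2,7,22, …], period ℓ=16 (even) → k=15
a_0=11:  p_0=11·1+0=11,  q_0=11·0+1=1
a_1=7:  p_1=7·11+1=78,  q_1=7·1+0=7
a_2=2:  p_2=2·78+11=167,  q_2=2·7+1=15
…
a_4=1:  p_4=1·245+167=412,  q_4=1·22+15=37
a_5=1:  p_5=1·412+245=657,  q_5=1·37+22=59
…
a_7=1:  p_7=1·2383+657=3040,  q_7=1·214+59=273
a_8=4:  p_8=4·3040+2383=14543,  q_8=4·273+214=1306
a_9=1:  p_9=1·14543+3040=17583,  q_9=1·1306+273=1579
a_10=3:  p_10=3·17583+14543=67292,  q_10=3·1579+1306=6043
a_11=1:  p_11=1·67292+17583=84875,  q_11=1·6043+1579=7622
a_12=1:  p_12=1·84875+67292=152167,  q_12=1·7622+6043=13665
a_13=1:  p_13=1·152167+84875=237042,  q_13=1·13665+7622=21287
a_14=2:  p_14=2·237042+152167=626251,  q_14=2·21287+13665=56239
a_15=7:  p_15=7·626251+237042=4620799,  q_15=7·56239+21287=414960
→ (4620799, 414960).  Check: 4620799²=21351783398401, 124·414960²=21351783398400, difference 1.
(4620799+414960√124)^2 = 42703566796801 + 3834893506080√124
(4620799+414960√124)^3 = 394649197502177907199 + 35440544156001500880√124
(4620799+414960√124)^4 = 3647189234337689639247667201 + 327527261991011323636100160√124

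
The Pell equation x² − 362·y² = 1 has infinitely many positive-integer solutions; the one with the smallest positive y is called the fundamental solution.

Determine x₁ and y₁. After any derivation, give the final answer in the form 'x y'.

√362 → a₀=19, period (38); ℓ=1 odd so k=1
i=0: a=19 ⇒ p=19, q=1
i=1: a=38 ⇒ p=723, q=38
(x₁, y₁) = (723, 38);  723² − 362·38² = 1 ✓

723 38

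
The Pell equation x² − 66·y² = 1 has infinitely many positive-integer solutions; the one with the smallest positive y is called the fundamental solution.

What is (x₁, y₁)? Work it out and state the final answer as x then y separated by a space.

65 8

√66 → a₀=8, period (8,16); ℓ=2 even so k=1
i=0: a=8 ⇒ p=8, q=1
i=1: a=8 ⇒ p=65, q=8
fundamental: x₁=65, y₁=8  (since 4225 − 66·64 = 1)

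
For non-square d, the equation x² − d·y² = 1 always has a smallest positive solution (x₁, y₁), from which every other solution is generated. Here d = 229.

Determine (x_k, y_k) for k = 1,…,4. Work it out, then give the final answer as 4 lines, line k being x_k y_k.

5848201 386460
68402909872801 4520191516920
800067931842043513801 52869977098885735380
9357916158133073035999171201 618388505879356792878585840

[15; 7,1,1,7,30] for √229; ℓ=5 ⇒ convergent index 9
a_0=15:  p_0=15·1+0=15,  q_0=15·0+1=1
…
a_4=7:  p_4=7·227+121=1710,  q_4=7·15+8=113
…
a_8=1:  p_8=1·413926+362399=776325,  q_8=1·27353+23948=51301
a_9=7:  p_9=7·776325+413926=5848201,  q_9=7·51301+27353=386460
→ (5848201, 386460).  Check: 5848201²=34201454936401, 229·386460²=34201454936400, difference 1.
(x_2, y_2) = (5848201·5848201 + 229·386460·386460, 5848201·386460 + 386460·5848201) = (68402909872801, 4520191516920)
(x_3, y_3) = (5848201·68402909872801 + 229·386460·4520191516920, 5848201·4520191516920 + 386460·68402909872801) = (800067931842043513801, 52869977098885735380)
(x_4, y_4) = (5848201·800067931842043513801 + 229·386460·52869977098885735380, 5848201·52869977098885735380 + 386460·800067931842043513801) = (9357916158133073035999171201, 618388505879356792878585840)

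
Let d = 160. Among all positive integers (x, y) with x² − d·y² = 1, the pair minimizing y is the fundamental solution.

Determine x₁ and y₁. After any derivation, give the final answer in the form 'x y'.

721 57

d=160: √d = [12; 1,1,1,5,1,1,1,24] (ℓ=8, even), read p_7/q_7
step 0: (12, 1)  from 12·(1,0) + (0,1)
step 1: (13, 1)  from 1·(12,1) + (1,0)
…
step 4: (215, 17)  from 5·(38,3) + (25,2)
…
step 6: (468, 37)  from 1·(253,20) + (215,17)
step 7: (721, 57)  from 1·(468,37) + (253,20)
→ (721, 57).  Check: 721²=519841, 160·57²=519840, difference 1.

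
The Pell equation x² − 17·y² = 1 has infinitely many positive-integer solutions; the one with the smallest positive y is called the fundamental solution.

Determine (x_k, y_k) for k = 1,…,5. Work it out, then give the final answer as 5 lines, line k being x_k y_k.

√17 → a₀=4, period (8); ℓ=1 odd so k=1
i=0: a=4 ⇒ p=4, q=1
i=1: a=8 ⇒ p=33, q=8
(x₁, y₁) = (33, 8);  33² − 17·8² = 1 ✓
(33+8√17)^2 = 2177 + 528√17
(33+8√17)^3 = 143649 + 34840√17
(33+8√17)^4 = 9478657 + 2298912√17
(33+8√17)^5 = 625447713 + 151693352√17

33 8
2177 528
143649 34840
9478657 2298912
625447713 151693352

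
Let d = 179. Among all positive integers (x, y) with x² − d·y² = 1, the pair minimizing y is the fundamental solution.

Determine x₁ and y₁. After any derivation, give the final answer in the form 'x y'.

d=179: √d = [13; 2,1,1,1,3,…,1,2,26] (ℓ=14, even), read p_13/q_13
a_0=13:  p_0=13·1+0=13,  q_0=13·0+1=1
…
a_2=1:  p_2=1·27+13=40,  q_2=1·2+1=3
a_3=1:  p_3=1·40+27=67,  q_3=1·3+2=5
a_4=1:  p_4=1·67+40=107,  q_4=1·5+3=8
a_5=3:  p_5=3·107+67=388,  q_5=3·8+5=29
a_6=5:  p_6=5·388+107=2047,  q_6=5·29+8=153
a_7=13:  p_7=13·2047+388=26999,  q_7=13·153+29=2018
a_8=5:  p_8=5·26999+2047=137042,  q_8=5·2018+153=10243
a_9=3:  p_9=3·137042+26999=438125,  q_9=3·10243+2018=32747
…
a_12=1:  p_12=1·1013292+575167=1588459,  q_12=1·75737+42990=118727
a_13=2:  p_13=2·1588459+1013292=4190210,  q_13=2·118727+75737=313191
→ (4190210, 313191).  Check: 4190210²=17557859844100, 179·313191²=17557859844099, difference 1.

4190210 313191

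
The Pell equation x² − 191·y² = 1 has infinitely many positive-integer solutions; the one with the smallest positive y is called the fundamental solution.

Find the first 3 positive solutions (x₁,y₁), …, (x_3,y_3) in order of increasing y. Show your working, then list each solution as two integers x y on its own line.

√191 = [13; 1,4,1,1,3,…,4,1,26, …], period ℓ=16 (even) → k=15
a_0=13:  p_0=13·1+0=13,  q_0=13·0+1=1
a_1=1:  p_1=1·13+1=14,  q_1=1·1+0=1
…
a_3=1:  p_3=1·69+14=83,  q_3=1·5+1=6
a_4=1:  p_4=1·83+69=152,  q_4=1·6+5=11
…
a_6=2:  p_6=2·539+152=1230,  q_6=2·39+11=89
a_7=2:  p_7=2·1230+539=2999,  q_7=2·89+39=217
…
a_12=1:  p_12=1·704682+207083=911765,  q_12=1·50989+14984=65973
a_13=1:  p_13=1·911765+704682=1616447,  q_13=1·65973+50989=116962
a_14=4:  p_14=4·1616447+911765=7377553,  q_14=4·116962+65973=533821
a_15=1:  p_15=1·7377553+1616447=8994000,  q_15=1·533821+116962=650783
fundamental: x₁=8994000, y₁=650783  (since 80892036000000 − 191·423518513089 = 1)
n=2: (8994000,650783)∘(8994000,650783) = (8994000·8994000+191·650783·650783, 8994000·650783+650783·8994000) = (161784071999999,11706284604000)
n=3: (161784071999999,11706284604000)∘(8994000,650783) = (8994000·161784071999999+191·650783·11706284604000, 8994000·11706284604000+650783·161784071999999) = (2910171887135973018000,210572647456751349217)

8994000 650783
161784071999999 11706284604000
2910171887135973018000 210572647456751349217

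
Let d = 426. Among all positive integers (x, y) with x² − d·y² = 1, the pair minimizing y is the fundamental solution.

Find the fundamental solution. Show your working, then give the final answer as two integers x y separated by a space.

88751 4300

√426 = [20; 1,1,1,3,2,6,2,3,1,1,1,40, …], period ℓ=12 (even) → k=11
a_0=20:  p_0=20·1+0=20,  q_0=20·0+1=1
…
a_3=1:  p_3=1·41+21=62,  q_3=1·2+1=3
…
a_5=2:  p_5=2·227+62=516,  q_5=2·11+3=25
…
a_7=2:  p_7=2·3323+516=7162,  q_7=2·161+25=347
…
a_10=1:  p_10=1·31971+24809=56780,  q_10=1·1549+1202=2751
a_11=1:  p_11=1·56780+31971=88751,  q_11=1·2751+1549=4300
→ (88751, 4300).  Check: 88751²=7876740001, 426·4300²=7876740000, difference 1.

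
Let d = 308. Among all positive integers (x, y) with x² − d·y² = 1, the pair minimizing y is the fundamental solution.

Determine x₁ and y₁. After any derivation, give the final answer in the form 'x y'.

√308 → a₀=17, period (1,1,4,1,1,34); ℓ=6 even so k=5
k=0  a_k=17  p_k/q_k = 17/1
…
k=4  a_k=1  p_k/q_k = 193/11
k=5  a_k=1  p_k/q_k = 351/20
fundamental: x₁=351, y₁=20  (since 123201 − 308·400 = 1)

351 20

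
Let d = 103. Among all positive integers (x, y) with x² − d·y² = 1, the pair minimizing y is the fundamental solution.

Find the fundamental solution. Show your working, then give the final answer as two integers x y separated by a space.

√103 = [10; 6,1,2,1,1,9,1,1,2,1,6,20, …], period ℓ=12 (even) → k=11
a_0=10:  p_0=10·1+0=10,  q_0=10·0+1=1
…
a_5=1:  p_5=1·274+203=477,  q_5=1·27+20=47
a_6=9:  p_6=9·477+274=4567,  q_6=9·47+27=450
…
a_9=2:  p_9=2·9611+5044=24266,  q_9=2·947+497=2391
a_10=1:  p_10=1·24266+9611=33877,  q_10=1·2391+947=3338
a_11=6:  p_11=6·33877+24266=227528,  q_11=6·3338+2391=22419
(x₁, y₁) = (227528, 22419);  227528² − 103·22419² = 1 ✓

227528 22419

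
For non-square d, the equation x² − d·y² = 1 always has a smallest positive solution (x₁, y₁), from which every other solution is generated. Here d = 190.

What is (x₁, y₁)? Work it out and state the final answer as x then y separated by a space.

52021 3774

√190 → a₀=13, period (1,3,1,1,1,…,3,1,26); ℓ=14 even so k=13
step 0: (13, 1)  from 13·(1,0) + (0,1)
…
step 3: (69, 5)  from 1·(55,4) + (14,1)
step 4: (124, 9)  from 1·(69,5) + (55,4)
step 5: (193, 14)  from 1·(124,9) + (69,5)
…
step 7: (1213, 88)  from 2·(510,37) + (193,14)
step 8: (2936, 213)  from 2·(1213,88) + (510,37)
step 9: (4149, 301)  from 1·(2936,213) + (1213,88)
step 10: (7085, 514)  from 1·(4149,301) + (2936,213)
…
step 12: (40787, 2959)  from 3·(11234,815) + (7085,514)
step 13: (52021, 3774)  from 1·(40787,2959) + (11234,815)
fundamental: x₁=52021, y₁=3774  (since 2706184441 − 190·14243076 = 1)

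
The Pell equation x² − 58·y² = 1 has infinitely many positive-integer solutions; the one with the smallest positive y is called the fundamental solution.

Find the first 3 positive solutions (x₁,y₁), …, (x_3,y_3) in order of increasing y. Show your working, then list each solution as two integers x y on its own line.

√58 = [7; 1,1,1,1,1,1,14, …], period ℓ=7 (odd) → k=13
step 0: (7, 1)  from 7·(1,0) + (0,1)
step 1: (8, 1)  from 1·(7,1) + (1,0)
…
step 3: (23, 3)  from 1·(15,2) + (8,1)
step 4: (38, 5)  from 1·(23,3) + (15,2)
step 5: (61, 8)  from 1·(38,5) + (23,3)
step 6: (99, 13)  from 1·(61,8) + (38,5)
…
step 8: (1546, 203)  from 1·(1447,190) + (99,13)
…
step 11: (7532, 989)  from 1·(4539,596) + (2993,393)
step 12: (12071, 1585)  from 1·(7532,989) + (4539,596)
step 13: (19603, 2574)  from 1·(12071,1585) + (7532,989)
→ (19603, 2574).  Check: 19603²=384277609, 58·2574²=384277608, difference 1.
(x_2, y_2) = (19603·19603 + 58·2574·2574, 19603·2574 + 2574·19603) = (768555217, 100916244)
(x_3, y_3) = (19603·768555217 + 58·2574·100916244, 19603·100916244 + 2574·768555217) = (30131975818099, 3956522259690)

19603 2574
768555217 100916244
30131975818099 3956522259690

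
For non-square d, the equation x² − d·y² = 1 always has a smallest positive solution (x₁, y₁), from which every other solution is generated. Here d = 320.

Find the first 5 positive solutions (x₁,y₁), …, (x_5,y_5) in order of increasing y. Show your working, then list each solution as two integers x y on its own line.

[17; 1,7,1,34] for √320; ℓ=4 ⇒ convergent index 3
a_0=17:  p_0=17·1+0=17,  q_0=17·0+1=1
…
a_2=7:  p_2=7·18+17=143,  q_2=7·1+1=8
a_3=1:  p_3=1·143+18=161,  q_3=1·8+1=9
→ (161, 9).  Check: 161²=25921, 320·9²=25920, difference 1.
(x_2, y_2) = (161·161 + 320·9·9, 161·9 + 9·161) = (51841, 2898)
(x_3, y_3) = (161·51841 + 320·9·2898, 161·2898 + 9·51841) = (16692641, 933147)
(x_4, y_4) = (161·16692641 + 320·9·933147, 161·933147 + 9·16692641) = (5374978561, 300470436)
(x_5, y_5) = (161·5374978561 + 320·9·300470436, 161·300470436 + 9·5374978561) = (1730726404001, 96750547245)

161 9
51841 2898
16692641 933147
5374978561 300470436
1730726404001 96750547245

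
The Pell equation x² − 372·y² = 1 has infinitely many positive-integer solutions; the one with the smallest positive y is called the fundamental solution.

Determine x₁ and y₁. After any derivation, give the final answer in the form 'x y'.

12151 630

[19; 3,2,12,2,3,38] for √372; ℓ=6 ⇒ convergent index 5
i=0: a=19 ⇒ p=19, q=1
…
i=2: a=2 ⇒ p=135, q=7
…
i=4: a=2 ⇒ p=3491, q=181
i=5: a=3 ⇒ p=12151, q=630
(x₁, y₁) = (12151, 630);  12151² − 372·630² = 1 ✓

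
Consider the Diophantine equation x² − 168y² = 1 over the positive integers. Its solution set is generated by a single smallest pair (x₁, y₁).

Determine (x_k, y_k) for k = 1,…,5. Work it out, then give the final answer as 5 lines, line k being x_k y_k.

13 1
337 26
8749 675
227137 17524
5896813 454949

[12; 1,24] for √168; ℓ=2 ⇒ convergent index 1
i=0: a=12 ⇒ p=12, q=1
i=1: a=1 ⇒ p=13, q=1
(x₁, y₁) = (13, 1);  13² − 168·1² = 1 ✓
(13+1√168)^2 = 337 + 26√168
(13+1√168)^3 = 8749 + 675√168
(13+1√168)^4 = 227137 + 17524√168
(13+1√168)^5 = 5896813 + 454949√168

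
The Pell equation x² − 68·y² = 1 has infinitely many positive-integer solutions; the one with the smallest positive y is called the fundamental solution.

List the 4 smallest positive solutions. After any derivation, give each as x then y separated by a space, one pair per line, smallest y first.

√68 → a₀=8, period (4,16); ℓ=2 even so k=1
k=0  a_k=8  p_k/q_k = 8/1
k=1  a_k=4  p_k/q_k = 33/4
fundamental: x₁=33, y₁=4  (since 1089 − 68·16 = 1)
(33+4√68)^2 = 2177 + 264√68
(33+4√68)^3 = 143649 + 17420√68
(33+4√68)^4 = 9478657 + 1149456√68

33 4
2177 264
143649 17420
9478657 1149456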